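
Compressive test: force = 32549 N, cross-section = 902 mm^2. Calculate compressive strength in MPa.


CS = 32549 / 902 = 36.1 MPa

36.1


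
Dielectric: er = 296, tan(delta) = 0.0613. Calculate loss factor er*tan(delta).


Loss = 296 * 0.0613 = 18.145

18.145


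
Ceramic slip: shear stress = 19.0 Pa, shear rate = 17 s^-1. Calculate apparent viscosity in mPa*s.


eta = tau/gamma * 1000 = 19.0/17 * 1000 = 1117.6 mPa*s

1117.6


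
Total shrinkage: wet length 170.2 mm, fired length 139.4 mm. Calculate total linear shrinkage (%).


TS = (170.2 - 139.4) / 170.2 * 100 = 18.1%

18.1


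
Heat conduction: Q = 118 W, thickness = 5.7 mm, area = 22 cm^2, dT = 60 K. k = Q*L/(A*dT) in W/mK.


k = 118*5.7/1000/(22/10000*60) = 5.1 W/mK

5.1


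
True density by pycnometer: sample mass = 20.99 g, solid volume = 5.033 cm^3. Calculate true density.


TD = 20.99 / 5.033 = 4.17 g/cm^3

4.17


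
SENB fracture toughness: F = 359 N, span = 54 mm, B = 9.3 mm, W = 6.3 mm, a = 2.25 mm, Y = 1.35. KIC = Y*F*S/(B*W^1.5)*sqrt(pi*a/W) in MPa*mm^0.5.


KIC = 1.35*359*54/(9.3*6.3^1.5)*sqrt(pi*2.25/6.3) = 188.51

188.51


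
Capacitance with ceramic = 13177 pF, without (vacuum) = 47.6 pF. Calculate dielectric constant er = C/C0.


er = 13177 / 47.6 = 276.83

276.83


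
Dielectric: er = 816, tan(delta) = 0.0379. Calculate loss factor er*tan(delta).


Loss = 816 * 0.0379 = 30.926

30.926


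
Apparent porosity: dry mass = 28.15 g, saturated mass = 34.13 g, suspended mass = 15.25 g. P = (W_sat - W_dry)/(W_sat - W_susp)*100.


P = (34.13 - 28.15) / (34.13 - 15.25) * 100 = 5.98 / 18.88 * 100 = 31.7%

31.7


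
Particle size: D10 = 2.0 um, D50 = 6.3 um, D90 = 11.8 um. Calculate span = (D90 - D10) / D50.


Span = (11.8 - 2.0) / 6.3 = 9.8 / 6.3 = 1.556

1.556


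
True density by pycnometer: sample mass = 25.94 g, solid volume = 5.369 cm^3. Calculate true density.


TD = 25.94 / 5.369 = 4.831 g/cm^3

4.831


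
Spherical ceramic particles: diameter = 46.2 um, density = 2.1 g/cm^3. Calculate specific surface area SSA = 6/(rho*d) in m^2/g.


SSA = 6 / (2.1 * 46.2) = 0.062 m^2/g

0.062


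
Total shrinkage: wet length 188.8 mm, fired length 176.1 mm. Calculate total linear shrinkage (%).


TS = (188.8 - 176.1) / 188.8 * 100 = 6.73%

6.73


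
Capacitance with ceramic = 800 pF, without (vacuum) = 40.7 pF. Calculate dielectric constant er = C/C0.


er = 800 / 40.7 = 19.66

19.66


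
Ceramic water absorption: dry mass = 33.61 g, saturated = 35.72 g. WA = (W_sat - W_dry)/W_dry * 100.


WA = (35.72 - 33.61) / 33.61 * 100 = 6.28%

6.28


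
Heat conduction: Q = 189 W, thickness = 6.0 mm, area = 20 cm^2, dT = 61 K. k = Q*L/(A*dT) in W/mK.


k = 189*6.0/1000/(20/10000*61) = 9.3 W/mK

9.3


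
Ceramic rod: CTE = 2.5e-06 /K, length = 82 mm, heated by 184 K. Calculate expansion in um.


dL = 2.5e-06 * 82 * 184 * 1000 = 37.72 um

37.72


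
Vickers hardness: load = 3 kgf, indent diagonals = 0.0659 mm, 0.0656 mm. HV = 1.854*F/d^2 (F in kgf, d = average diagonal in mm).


d_avg = (0.0659+0.0656)/2 = 0.06575 mm
HV = 1.854*3/0.06575^2 = 1287

1287


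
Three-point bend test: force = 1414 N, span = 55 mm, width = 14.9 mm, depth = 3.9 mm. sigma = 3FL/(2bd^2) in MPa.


sigma = 3*1414*55/(2*14.9*3.9^2) = 514.7 MPa

514.7


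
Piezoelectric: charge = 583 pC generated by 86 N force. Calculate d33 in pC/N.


d33 = 583 / 86 = 6.8 pC/N

6.8


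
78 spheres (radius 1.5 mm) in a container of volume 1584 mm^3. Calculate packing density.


V_sphere = 4/3*pi*1.5^3 = 14.1372 mm^3
Total V = 78*14.1372 = 1102.7016 mm^3
PD = 1102.7016 / 1584 = 0.696

0.696


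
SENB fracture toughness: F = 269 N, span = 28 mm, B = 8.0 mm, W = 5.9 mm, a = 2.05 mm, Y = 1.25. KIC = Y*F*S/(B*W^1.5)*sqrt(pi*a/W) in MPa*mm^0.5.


KIC = 1.25*269*28/(8.0*5.9^1.5)*sqrt(pi*2.05/5.9) = 85.8

85.8


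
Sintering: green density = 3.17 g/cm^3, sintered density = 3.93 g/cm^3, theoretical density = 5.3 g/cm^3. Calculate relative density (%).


Relative = 3.93 / 5.3 * 100 = 74.2%

74.2


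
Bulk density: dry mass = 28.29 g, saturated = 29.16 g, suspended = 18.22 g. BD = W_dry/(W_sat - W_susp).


BD = 28.29 / (29.16 - 18.22) = 28.29 / 10.94 = 2.586 g/cm^3

2.586


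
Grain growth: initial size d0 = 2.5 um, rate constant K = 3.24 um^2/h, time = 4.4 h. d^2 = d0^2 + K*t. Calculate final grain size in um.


d^2 = 2.5^2 + 3.24*4.4 = 20.506
d = sqrt(20.506) = 4.53 um

4.53


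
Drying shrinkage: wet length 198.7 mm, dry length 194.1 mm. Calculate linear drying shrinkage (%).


DS = (198.7 - 194.1) / 198.7 * 100 = 2.32%

2.32


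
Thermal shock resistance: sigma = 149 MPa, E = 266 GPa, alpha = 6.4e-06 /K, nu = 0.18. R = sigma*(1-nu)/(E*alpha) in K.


R = 149*(1-0.18)/(266*1000*6.4e-06) = 72 K

72


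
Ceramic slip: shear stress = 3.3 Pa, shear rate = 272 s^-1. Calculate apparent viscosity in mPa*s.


eta = tau/gamma * 1000 = 3.3/272 * 1000 = 12.1 mPa*s

12.1


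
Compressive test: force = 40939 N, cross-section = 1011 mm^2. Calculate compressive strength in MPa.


CS = 40939 / 1011 = 40.5 MPa

40.5


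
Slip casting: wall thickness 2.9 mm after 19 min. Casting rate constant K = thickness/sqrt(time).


K = 2.9 / sqrt(19) = 2.9 / 4.3589 = 0.665 mm/min^0.5

0.665


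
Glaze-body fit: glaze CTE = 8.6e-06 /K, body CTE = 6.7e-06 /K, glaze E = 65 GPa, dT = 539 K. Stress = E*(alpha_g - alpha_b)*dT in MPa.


Stress = 65*1000*(8.6e-06 - 6.7e-06)*539 = 66.6 MPa

66.6


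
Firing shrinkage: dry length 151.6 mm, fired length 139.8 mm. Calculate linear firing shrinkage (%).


FS = (151.6 - 139.8) / 151.6 * 100 = 7.78%

7.78


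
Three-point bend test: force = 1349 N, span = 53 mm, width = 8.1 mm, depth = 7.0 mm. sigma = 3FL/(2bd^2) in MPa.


sigma = 3*1349*53/(2*8.1*7.0^2) = 270.2 MPa

270.2


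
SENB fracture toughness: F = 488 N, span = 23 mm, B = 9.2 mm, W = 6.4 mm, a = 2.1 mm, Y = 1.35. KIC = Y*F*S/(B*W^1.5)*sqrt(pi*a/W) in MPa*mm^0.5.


KIC = 1.35*488*23/(9.2*6.4^1.5)*sqrt(pi*2.1/6.4) = 103.28

103.28


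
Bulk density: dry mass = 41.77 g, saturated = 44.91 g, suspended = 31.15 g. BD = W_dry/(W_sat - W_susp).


BD = 41.77 / (44.91 - 31.15) = 41.77 / 13.76 = 3.036 g/cm^3

3.036


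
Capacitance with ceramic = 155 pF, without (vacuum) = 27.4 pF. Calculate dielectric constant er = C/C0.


er = 155 / 27.4 = 5.66

5.66


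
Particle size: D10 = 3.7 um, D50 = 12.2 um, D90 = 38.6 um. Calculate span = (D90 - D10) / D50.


Span = (38.6 - 3.7) / 12.2 = 34.9 / 12.2 = 2.861

2.861


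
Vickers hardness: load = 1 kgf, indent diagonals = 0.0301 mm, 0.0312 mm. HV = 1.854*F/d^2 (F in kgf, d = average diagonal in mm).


d_avg = (0.0301+0.0312)/2 = 0.03065 mm
HV = 1.854*1/0.03065^2 = 1974

1974


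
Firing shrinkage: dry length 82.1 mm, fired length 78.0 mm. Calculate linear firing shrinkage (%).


FS = (82.1 - 78.0) / 82.1 * 100 = 4.99%

4.99


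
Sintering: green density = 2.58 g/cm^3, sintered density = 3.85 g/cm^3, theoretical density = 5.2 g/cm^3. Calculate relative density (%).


Relative = 3.85 / 5.2 * 100 = 74.0%

74.0


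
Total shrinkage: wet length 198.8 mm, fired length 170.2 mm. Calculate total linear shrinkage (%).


TS = (198.8 - 170.2) / 198.8 * 100 = 14.39%

14.39


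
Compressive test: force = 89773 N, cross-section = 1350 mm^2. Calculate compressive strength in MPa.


CS = 89773 / 1350 = 66.5 MPa

66.5


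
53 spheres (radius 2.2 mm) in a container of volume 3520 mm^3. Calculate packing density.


V_sphere = 4/3*pi*2.2^3 = 44.6022 mm^3
Total V = 53*44.6022 = 2363.9166 mm^3
PD = 2363.9166 / 3520 = 0.672

0.672


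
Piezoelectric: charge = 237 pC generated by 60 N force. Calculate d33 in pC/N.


d33 = 237 / 60 = 4.0 pC/N

4.0


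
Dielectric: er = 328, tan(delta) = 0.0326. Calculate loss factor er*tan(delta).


Loss = 328 * 0.0326 = 10.693

10.693


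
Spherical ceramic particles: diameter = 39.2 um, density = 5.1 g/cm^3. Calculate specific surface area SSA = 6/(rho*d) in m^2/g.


SSA = 6 / (5.1 * 39.2) = 0.03 m^2/g

0.03


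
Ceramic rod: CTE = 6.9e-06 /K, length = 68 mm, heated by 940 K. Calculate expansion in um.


dL = 6.9e-06 * 68 * 940 * 1000 = 441.048 um

441.048


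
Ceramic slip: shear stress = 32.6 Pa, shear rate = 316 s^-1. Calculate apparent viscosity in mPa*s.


eta = tau/gamma * 1000 = 32.6/316 * 1000 = 103.2 mPa*s

103.2


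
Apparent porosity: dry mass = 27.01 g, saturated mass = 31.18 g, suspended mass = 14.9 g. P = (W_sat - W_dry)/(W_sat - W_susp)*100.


P = (31.18 - 27.01) / (31.18 - 14.9) * 100 = 4.17 / 16.28 * 100 = 25.6%

25.6


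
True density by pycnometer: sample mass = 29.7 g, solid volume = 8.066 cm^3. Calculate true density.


TD = 29.7 / 8.066 = 3.682 g/cm^3

3.682


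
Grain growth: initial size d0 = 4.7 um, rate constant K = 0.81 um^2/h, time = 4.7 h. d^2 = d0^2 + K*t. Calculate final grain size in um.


d^2 = 4.7^2 + 0.81*4.7 = 25.897
d = sqrt(25.897) = 5.09 um

5.09


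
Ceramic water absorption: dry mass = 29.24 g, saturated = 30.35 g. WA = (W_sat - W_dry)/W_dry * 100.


WA = (30.35 - 29.24) / 29.24 * 100 = 3.8%

3.8


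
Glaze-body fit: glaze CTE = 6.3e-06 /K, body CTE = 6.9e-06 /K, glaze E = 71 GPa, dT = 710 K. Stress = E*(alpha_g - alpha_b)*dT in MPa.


Stress = 71*1000*(6.3e-06 - 6.9e-06)*710 = -30.2 MPa

-30.2


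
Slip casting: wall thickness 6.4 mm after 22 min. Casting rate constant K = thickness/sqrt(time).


K = 6.4 / sqrt(22) = 6.4 / 4.6904 = 1.364 mm/min^0.5

1.364


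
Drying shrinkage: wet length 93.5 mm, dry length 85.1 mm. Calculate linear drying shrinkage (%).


DS = (93.5 - 85.1) / 93.5 * 100 = 8.98%

8.98


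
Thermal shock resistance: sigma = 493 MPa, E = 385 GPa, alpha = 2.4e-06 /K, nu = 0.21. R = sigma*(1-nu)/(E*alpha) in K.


R = 493*(1-0.21)/(385*1000*2.4e-06) = 422 K

422


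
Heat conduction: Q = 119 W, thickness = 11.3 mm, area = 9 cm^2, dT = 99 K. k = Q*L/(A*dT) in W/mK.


k = 119*11.3/1000/(9/10000*99) = 15.09 W/mK

15.09


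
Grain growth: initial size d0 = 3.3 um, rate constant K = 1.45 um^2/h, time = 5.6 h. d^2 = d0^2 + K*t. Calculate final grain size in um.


d^2 = 3.3^2 + 1.45*5.6 = 19.01
d = sqrt(19.01) = 4.36 um

4.36


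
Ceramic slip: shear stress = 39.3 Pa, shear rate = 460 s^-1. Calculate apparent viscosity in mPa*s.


eta = tau/gamma * 1000 = 39.3/460 * 1000 = 85.4 mPa*s

85.4


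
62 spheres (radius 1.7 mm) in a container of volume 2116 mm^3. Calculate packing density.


V_sphere = 4/3*pi*1.7^3 = 20.5795 mm^3
Total V = 62*20.5795 = 1275.929 mm^3
PD = 1275.929 / 2116 = 0.603

0.603


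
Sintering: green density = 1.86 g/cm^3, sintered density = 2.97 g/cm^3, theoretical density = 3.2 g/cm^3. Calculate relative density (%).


Relative = 2.97 / 3.2 * 100 = 92.8%

92.8


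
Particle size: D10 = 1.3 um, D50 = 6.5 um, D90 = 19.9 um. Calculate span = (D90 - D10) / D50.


Span = (19.9 - 1.3) / 6.5 = 18.6 / 6.5 = 2.862

2.862


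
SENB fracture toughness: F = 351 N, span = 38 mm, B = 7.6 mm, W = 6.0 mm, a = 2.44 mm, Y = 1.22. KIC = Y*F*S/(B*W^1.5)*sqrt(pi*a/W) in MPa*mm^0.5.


KIC = 1.22*351*38/(7.6*6.0^1.5)*sqrt(pi*2.44/6.0) = 164.67

164.67


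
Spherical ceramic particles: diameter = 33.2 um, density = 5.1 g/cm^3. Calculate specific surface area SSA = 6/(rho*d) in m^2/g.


SSA = 6 / (5.1 * 33.2) = 0.035 m^2/g

0.035


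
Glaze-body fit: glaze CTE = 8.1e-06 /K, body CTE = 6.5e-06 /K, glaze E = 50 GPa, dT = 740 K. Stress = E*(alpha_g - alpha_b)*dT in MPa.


Stress = 50*1000*(8.1e-06 - 6.5e-06)*740 = 59.2 MPa

59.2


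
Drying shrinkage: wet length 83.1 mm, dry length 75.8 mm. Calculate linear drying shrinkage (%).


DS = (83.1 - 75.8) / 83.1 * 100 = 8.78%

8.78


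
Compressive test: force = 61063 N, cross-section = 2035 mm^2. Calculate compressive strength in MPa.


CS = 61063 / 2035 = 30.0 MPa

30.0


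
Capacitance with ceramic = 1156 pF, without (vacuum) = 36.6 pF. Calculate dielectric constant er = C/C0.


er = 1156 / 36.6 = 31.58

31.58


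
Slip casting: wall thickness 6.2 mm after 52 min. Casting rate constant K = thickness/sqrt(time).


K = 6.2 / sqrt(52) = 6.2 / 7.2111 = 0.86 mm/min^0.5

0.86


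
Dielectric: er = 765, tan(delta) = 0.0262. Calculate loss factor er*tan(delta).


Loss = 765 * 0.0262 = 20.043

20.043


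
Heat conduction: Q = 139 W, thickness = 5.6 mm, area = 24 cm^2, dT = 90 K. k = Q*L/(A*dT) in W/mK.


k = 139*5.6/1000/(24/10000*90) = 3.6 W/mK

3.6


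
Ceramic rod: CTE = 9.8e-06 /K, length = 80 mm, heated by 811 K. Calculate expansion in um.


dL = 9.8e-06 * 80 * 811 * 1000 = 635.824 um

635.824


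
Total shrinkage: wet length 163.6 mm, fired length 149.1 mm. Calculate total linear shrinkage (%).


TS = (163.6 - 149.1) / 163.6 * 100 = 8.86%

8.86


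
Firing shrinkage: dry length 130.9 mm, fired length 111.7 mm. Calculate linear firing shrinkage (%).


FS = (130.9 - 111.7) / 130.9 * 100 = 14.67%

14.67


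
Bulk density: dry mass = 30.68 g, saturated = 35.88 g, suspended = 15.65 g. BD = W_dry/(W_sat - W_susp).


BD = 30.68 / (35.88 - 15.65) = 30.68 / 20.23 = 1.517 g/cm^3

1.517


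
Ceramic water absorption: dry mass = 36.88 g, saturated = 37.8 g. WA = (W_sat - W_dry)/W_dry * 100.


WA = (37.8 - 36.88) / 36.88 * 100 = 2.49%

2.49


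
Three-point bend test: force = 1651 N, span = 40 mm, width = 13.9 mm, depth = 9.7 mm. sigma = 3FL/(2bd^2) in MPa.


sigma = 3*1651*40/(2*13.9*9.7^2) = 75.7 MPa

75.7


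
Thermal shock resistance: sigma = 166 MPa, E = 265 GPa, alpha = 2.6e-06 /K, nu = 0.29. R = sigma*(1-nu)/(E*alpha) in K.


R = 166*(1-0.29)/(265*1000*2.6e-06) = 171 K

171


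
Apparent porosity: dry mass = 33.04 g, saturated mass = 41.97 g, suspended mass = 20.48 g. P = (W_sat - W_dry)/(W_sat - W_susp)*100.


P = (41.97 - 33.04) / (41.97 - 20.48) * 100 = 8.93 / 21.49 * 100 = 41.6%

41.6


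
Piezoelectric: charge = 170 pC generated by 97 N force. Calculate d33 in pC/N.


d33 = 170 / 97 = 1.8 pC/N

1.8


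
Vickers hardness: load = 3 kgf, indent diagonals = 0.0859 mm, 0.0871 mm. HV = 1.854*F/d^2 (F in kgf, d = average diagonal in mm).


d_avg = (0.0859+0.0871)/2 = 0.0865 mm
HV = 1.854*3/0.0865^2 = 743

743


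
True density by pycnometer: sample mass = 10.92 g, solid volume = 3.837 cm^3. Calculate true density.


TD = 10.92 / 3.837 = 2.846 g/cm^3

2.846


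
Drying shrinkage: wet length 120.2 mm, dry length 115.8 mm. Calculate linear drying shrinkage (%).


DS = (120.2 - 115.8) / 120.2 * 100 = 3.66%

3.66


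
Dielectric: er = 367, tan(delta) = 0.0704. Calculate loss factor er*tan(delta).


Loss = 367 * 0.0704 = 25.837

25.837


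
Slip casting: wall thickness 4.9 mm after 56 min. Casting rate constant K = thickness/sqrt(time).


K = 4.9 / sqrt(56) = 4.9 / 7.4833 = 0.655 mm/min^0.5

0.655


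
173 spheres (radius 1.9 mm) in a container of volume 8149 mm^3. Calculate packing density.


V_sphere = 4/3*pi*1.9^3 = 28.7309 mm^3
Total V = 173*28.7309 = 4970.4457 mm^3
PD = 4970.4457 / 8149 = 0.61

0.61


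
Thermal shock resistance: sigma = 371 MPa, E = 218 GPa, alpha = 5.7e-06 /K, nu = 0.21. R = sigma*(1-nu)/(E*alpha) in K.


R = 371*(1-0.21)/(218*1000*5.7e-06) = 236 K

236


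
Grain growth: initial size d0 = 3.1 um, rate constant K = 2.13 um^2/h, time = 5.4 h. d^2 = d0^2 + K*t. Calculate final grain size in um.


d^2 = 3.1^2 + 2.13*5.4 = 21.112
d = sqrt(21.112) = 4.59 um

4.59


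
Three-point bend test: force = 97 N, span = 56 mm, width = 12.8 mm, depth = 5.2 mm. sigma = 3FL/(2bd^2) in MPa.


sigma = 3*97*56/(2*12.8*5.2^2) = 23.5 MPa

23.5


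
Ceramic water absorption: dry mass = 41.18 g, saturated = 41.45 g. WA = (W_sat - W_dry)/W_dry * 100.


WA = (41.45 - 41.18) / 41.18 * 100 = 0.66%

0.66


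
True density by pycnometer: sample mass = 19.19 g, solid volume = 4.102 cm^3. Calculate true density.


TD = 19.19 / 4.102 = 4.678 g/cm^3

4.678


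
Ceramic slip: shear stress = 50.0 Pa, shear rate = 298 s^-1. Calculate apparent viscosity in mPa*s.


eta = tau/gamma * 1000 = 50.0/298 * 1000 = 167.8 mPa*s

167.8


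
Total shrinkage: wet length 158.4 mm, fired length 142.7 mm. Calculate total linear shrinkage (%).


TS = (158.4 - 142.7) / 158.4 * 100 = 9.91%

9.91


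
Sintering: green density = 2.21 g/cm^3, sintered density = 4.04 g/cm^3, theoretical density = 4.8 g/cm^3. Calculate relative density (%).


Relative = 4.04 / 4.8 * 100 = 84.2%

84.2


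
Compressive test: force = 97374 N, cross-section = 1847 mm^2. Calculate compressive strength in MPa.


CS = 97374 / 1847 = 52.7 MPa

52.7


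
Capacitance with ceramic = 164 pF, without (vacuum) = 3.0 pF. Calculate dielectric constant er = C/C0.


er = 164 / 3.0 = 54.67

54.67


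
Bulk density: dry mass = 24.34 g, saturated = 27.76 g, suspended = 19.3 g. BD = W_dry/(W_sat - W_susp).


BD = 24.34 / (27.76 - 19.3) = 24.34 / 8.46 = 2.877 g/cm^3

2.877


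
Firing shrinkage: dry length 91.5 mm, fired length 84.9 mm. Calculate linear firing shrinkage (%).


FS = (91.5 - 84.9) / 91.5 * 100 = 7.21%

7.21


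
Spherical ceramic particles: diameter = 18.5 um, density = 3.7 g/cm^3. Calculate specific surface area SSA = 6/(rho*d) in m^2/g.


SSA = 6 / (3.7 * 18.5) = 0.088 m^2/g

0.088


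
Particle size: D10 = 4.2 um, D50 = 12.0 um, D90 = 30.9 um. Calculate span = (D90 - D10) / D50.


Span = (30.9 - 4.2) / 12.0 = 26.7 / 12.0 = 2.225

2.225


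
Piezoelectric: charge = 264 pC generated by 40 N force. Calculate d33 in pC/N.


d33 = 264 / 40 = 6.6 pC/N

6.6


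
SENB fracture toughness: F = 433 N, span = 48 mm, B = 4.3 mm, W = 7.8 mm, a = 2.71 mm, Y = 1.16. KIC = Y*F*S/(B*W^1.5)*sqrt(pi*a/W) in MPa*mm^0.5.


KIC = 1.16*433*48/(4.3*7.8^1.5)*sqrt(pi*2.71/7.8) = 268.9

268.9


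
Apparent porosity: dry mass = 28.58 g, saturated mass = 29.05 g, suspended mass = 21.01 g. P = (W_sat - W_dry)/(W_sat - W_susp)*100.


P = (29.05 - 28.58) / (29.05 - 21.01) * 100 = 0.47 / 8.04 * 100 = 5.8%

5.8


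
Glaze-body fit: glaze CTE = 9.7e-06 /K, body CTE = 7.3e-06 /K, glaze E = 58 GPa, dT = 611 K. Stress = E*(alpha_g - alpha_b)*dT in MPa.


Stress = 58*1000*(9.7e-06 - 7.3e-06)*611 = 85.1 MPa

85.1


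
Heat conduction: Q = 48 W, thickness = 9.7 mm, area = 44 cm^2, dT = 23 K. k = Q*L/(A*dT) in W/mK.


k = 48*9.7/1000/(44/10000*23) = 4.6 W/mK

4.6


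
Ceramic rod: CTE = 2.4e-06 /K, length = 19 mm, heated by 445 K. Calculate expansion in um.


dL = 2.4e-06 * 19 * 445 * 1000 = 20.292 um

20.292


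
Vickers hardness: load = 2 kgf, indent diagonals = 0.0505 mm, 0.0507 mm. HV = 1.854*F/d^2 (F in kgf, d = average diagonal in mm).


d_avg = (0.0505+0.0507)/2 = 0.0506 mm
HV = 1.854*2/0.0506^2 = 1448

1448


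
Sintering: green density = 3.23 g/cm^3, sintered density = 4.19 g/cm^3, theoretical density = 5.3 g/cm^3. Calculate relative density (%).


Relative = 4.19 / 5.3 * 100 = 79.1%

79.1


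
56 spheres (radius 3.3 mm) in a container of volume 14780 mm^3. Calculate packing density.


V_sphere = 4/3*pi*3.3^3 = 150.5326 mm^3
Total V = 56*150.5326 = 8429.8256 mm^3
PD = 8429.8256 / 14780 = 0.57

0.57


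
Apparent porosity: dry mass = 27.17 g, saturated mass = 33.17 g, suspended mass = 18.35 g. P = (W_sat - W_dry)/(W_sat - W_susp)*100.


P = (33.17 - 27.17) / (33.17 - 18.35) * 100 = 6.0 / 14.82 * 100 = 40.5%

40.5


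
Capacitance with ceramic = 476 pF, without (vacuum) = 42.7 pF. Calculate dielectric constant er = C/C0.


er = 476 / 42.7 = 11.15

11.15


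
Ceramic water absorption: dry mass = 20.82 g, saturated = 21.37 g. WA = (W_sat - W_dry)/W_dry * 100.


WA = (21.37 - 20.82) / 20.82 * 100 = 2.64%

2.64


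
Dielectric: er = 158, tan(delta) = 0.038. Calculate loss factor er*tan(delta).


Loss = 158 * 0.038 = 6.004

6.004


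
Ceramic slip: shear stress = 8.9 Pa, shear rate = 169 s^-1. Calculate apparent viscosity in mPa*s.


eta = tau/gamma * 1000 = 8.9/169 * 1000 = 52.7 mPa*s

52.7


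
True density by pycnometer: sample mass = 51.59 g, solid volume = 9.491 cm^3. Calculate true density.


TD = 51.59 / 9.491 = 5.436 g/cm^3

5.436


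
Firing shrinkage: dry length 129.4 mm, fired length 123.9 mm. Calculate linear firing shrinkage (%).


FS = (129.4 - 123.9) / 129.4 * 100 = 4.25%

4.25


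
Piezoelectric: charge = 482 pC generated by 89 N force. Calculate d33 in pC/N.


d33 = 482 / 89 = 5.4 pC/N

5.4


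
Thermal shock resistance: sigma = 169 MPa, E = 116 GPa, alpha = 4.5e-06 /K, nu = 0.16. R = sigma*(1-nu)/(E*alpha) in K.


R = 169*(1-0.16)/(116*1000*4.5e-06) = 272 K

272


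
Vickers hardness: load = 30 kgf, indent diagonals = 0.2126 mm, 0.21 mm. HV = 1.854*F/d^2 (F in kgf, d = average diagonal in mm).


d_avg = (0.2126+0.21)/2 = 0.2113 mm
HV = 1.854*30/0.2113^2 = 1246

1246


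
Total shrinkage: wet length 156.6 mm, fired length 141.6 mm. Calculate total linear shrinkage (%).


TS = (156.6 - 141.6) / 156.6 * 100 = 9.58%

9.58


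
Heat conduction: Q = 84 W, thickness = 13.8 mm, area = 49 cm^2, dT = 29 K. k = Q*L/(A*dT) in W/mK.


k = 84*13.8/1000/(49/10000*29) = 8.16 W/mK

8.16


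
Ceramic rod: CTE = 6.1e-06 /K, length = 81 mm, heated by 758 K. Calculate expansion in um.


dL = 6.1e-06 * 81 * 758 * 1000 = 374.528 um

374.528


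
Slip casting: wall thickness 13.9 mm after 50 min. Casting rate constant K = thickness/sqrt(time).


K = 13.9 / sqrt(50) = 13.9 / 7.0711 = 1.966 mm/min^0.5

1.966


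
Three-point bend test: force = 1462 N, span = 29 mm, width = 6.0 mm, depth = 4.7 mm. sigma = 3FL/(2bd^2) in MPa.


sigma = 3*1462*29/(2*6.0*4.7^2) = 479.8 MPa

479.8


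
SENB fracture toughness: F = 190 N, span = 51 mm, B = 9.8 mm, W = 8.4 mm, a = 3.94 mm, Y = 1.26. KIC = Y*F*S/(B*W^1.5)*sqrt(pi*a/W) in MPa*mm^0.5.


KIC = 1.26*190*51/(9.8*8.4^1.5)*sqrt(pi*3.94/8.4) = 62.12

62.12


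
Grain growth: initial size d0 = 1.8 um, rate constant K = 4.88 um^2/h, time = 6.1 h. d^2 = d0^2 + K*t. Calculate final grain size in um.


d^2 = 1.8^2 + 4.88*6.1 = 33.008
d = sqrt(33.008) = 5.75 um

5.75


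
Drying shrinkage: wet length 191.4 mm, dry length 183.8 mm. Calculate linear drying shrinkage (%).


DS = (191.4 - 183.8) / 191.4 * 100 = 3.97%

3.97


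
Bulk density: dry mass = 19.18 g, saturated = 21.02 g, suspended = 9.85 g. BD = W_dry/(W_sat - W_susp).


BD = 19.18 / (21.02 - 9.85) = 19.18 / 11.17 = 1.717 g/cm^3

1.717


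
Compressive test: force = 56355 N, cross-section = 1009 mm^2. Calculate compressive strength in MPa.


CS = 56355 / 1009 = 55.9 MPa

55.9


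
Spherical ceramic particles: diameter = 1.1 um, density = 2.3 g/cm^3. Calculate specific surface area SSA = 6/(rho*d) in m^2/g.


SSA = 6 / (2.3 * 1.1) = 2.372 m^2/g

2.372


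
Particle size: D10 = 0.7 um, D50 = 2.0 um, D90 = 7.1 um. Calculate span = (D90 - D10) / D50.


Span = (7.1 - 0.7) / 2.0 = 6.4 / 2.0 = 3.2

3.2


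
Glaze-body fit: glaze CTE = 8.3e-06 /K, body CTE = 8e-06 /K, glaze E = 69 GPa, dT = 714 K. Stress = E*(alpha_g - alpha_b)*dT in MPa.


Stress = 69*1000*(8.3e-06 - 8e-06)*714 = 14.8 MPa

14.8


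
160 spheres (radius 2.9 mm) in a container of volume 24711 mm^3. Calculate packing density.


V_sphere = 4/3*pi*2.9^3 = 102.1604 mm^3
Total V = 160*102.1604 = 16345.664 mm^3
PD = 16345.664 / 24711 = 0.661

0.661


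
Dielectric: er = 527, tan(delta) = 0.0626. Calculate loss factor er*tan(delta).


Loss = 527 * 0.0626 = 32.99

32.99


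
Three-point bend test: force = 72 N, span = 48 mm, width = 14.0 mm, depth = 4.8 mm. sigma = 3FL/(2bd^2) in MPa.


sigma = 3*72*48/(2*14.0*4.8^2) = 16.1 MPa

16.1


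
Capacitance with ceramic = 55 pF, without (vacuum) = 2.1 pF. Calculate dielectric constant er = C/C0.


er = 55 / 2.1 = 26.19

26.19


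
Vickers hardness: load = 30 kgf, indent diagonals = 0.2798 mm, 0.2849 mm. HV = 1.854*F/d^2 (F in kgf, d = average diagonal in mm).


d_avg = (0.2798+0.2849)/2 = 0.28235 mm
HV = 1.854*30/0.28235^2 = 698

698


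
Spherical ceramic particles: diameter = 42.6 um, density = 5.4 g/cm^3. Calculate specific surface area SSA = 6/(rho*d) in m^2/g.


SSA = 6 / (5.4 * 42.6) = 0.026 m^2/g

0.026


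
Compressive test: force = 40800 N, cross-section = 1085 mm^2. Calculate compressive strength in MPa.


CS = 40800 / 1085 = 37.6 MPa

37.6


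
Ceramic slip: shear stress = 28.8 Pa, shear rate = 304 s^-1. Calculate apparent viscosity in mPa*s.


eta = tau/gamma * 1000 = 28.8/304 * 1000 = 94.7 mPa*s

94.7


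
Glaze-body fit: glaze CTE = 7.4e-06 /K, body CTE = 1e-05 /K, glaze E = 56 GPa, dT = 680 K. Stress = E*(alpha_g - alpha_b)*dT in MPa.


Stress = 56*1000*(7.4e-06 - 1e-05)*680 = -99.0 MPa

-99.0


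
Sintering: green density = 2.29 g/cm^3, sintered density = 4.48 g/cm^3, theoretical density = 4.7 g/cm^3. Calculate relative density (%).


Relative = 4.48 / 4.7 * 100 = 95.3%

95.3


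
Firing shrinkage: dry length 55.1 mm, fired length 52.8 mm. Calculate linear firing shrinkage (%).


FS = (55.1 - 52.8) / 55.1 * 100 = 4.17%

4.17


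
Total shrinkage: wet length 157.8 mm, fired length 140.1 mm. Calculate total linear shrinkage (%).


TS = (157.8 - 140.1) / 157.8 * 100 = 11.22%

11.22


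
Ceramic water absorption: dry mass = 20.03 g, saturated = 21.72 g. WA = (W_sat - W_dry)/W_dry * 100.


WA = (21.72 - 20.03) / 20.03 * 100 = 8.44%

8.44


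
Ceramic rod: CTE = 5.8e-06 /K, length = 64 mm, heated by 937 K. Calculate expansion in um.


dL = 5.8e-06 * 64 * 937 * 1000 = 347.814 um

347.814


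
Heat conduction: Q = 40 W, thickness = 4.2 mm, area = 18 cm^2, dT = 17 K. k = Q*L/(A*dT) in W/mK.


k = 40*4.2/1000/(18/10000*17) = 5.49 W/mK

5.49


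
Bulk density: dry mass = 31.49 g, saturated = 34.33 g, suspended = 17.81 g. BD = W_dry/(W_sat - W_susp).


BD = 31.49 / (34.33 - 17.81) = 31.49 / 16.52 = 1.906 g/cm^3

1.906


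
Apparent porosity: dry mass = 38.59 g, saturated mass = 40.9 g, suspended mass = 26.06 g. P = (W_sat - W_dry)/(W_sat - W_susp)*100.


P = (40.9 - 38.59) / (40.9 - 26.06) * 100 = 2.31 / 14.84 * 100 = 15.6%

15.6


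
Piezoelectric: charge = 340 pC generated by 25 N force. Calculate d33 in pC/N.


d33 = 340 / 25 = 13.6 pC/N

13.6


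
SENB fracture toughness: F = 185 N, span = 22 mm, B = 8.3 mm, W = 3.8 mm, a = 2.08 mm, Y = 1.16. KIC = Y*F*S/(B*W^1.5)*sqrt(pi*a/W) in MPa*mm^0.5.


KIC = 1.16*185*22/(8.3*3.8^1.5)*sqrt(pi*2.08/3.8) = 100.7

100.7


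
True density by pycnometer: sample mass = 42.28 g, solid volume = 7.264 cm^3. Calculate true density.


TD = 42.28 / 7.264 = 5.82 g/cm^3

5.82


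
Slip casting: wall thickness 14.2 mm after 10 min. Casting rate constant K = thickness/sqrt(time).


K = 14.2 / sqrt(10) = 14.2 / 3.1623 = 4.49 mm/min^0.5

4.49


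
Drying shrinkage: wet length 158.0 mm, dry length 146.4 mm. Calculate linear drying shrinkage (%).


DS = (158.0 - 146.4) / 158.0 * 100 = 7.34%

7.34


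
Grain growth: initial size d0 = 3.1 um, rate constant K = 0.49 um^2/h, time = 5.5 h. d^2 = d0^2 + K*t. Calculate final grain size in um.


d^2 = 3.1^2 + 0.49*5.5 = 12.305
d = sqrt(12.305) = 3.51 um

3.51


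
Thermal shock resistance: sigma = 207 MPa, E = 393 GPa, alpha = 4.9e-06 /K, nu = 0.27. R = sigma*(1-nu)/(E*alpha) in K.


R = 207*(1-0.27)/(393*1000*4.9e-06) = 78 K

78


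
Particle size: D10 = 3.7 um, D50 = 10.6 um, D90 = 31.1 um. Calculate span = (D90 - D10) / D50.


Span = (31.1 - 3.7) / 10.6 = 27.4 / 10.6 = 2.585

2.585


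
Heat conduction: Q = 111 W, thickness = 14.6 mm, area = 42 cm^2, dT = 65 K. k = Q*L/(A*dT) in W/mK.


k = 111*14.6/1000/(42/10000*65) = 5.94 W/mK

5.94


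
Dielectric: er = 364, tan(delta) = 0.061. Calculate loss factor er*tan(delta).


Loss = 364 * 0.061 = 22.204

22.204


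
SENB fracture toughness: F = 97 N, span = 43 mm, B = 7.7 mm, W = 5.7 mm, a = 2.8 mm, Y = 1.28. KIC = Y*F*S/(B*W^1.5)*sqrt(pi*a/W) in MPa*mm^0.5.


KIC = 1.28*97*43/(7.7*5.7^1.5)*sqrt(pi*2.8/5.7) = 63.29

63.29


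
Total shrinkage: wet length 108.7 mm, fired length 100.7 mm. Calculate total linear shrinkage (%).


TS = (108.7 - 100.7) / 108.7 * 100 = 7.36%

7.36


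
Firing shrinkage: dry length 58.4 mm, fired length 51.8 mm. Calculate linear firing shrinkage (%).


FS = (58.4 - 51.8) / 58.4 * 100 = 11.3%

11.3


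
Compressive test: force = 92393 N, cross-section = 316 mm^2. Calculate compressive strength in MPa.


CS = 92393 / 316 = 292.4 MPa

292.4


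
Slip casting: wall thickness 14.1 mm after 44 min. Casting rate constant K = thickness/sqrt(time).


K = 14.1 / sqrt(44) = 14.1 / 6.6332 = 2.126 mm/min^0.5

2.126


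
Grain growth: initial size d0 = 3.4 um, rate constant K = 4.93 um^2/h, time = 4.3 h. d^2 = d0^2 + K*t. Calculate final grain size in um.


d^2 = 3.4^2 + 4.93*4.3 = 32.759
d = sqrt(32.759) = 5.72 um

5.72


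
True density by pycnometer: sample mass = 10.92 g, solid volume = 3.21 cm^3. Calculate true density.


TD = 10.92 / 3.21 = 3.402 g/cm^3

3.402


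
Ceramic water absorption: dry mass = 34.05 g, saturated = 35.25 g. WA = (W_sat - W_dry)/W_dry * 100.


WA = (35.25 - 34.05) / 34.05 * 100 = 3.52%

3.52


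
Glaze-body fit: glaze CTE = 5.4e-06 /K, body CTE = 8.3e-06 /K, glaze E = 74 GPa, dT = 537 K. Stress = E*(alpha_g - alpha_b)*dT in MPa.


Stress = 74*1000*(5.4e-06 - 8.3e-06)*537 = -115.2 MPa

-115.2


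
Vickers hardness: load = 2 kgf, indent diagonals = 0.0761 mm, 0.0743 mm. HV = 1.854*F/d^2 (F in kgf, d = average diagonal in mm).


d_avg = (0.0761+0.0743)/2 = 0.0752 mm
HV = 1.854*2/0.0752^2 = 656

656


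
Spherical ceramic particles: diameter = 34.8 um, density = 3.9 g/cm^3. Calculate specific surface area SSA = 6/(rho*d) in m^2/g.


SSA = 6 / (3.9 * 34.8) = 0.044 m^2/g

0.044


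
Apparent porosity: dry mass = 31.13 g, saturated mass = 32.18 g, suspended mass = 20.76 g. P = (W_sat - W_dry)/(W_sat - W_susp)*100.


P = (32.18 - 31.13) / (32.18 - 20.76) * 100 = 1.05 / 11.42 * 100 = 9.2%

9.2


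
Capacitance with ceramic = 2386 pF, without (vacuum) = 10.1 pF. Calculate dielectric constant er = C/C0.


er = 2386 / 10.1 = 236.24

236.24


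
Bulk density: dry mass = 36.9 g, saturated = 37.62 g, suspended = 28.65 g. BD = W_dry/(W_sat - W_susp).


BD = 36.9 / (37.62 - 28.65) = 36.9 / 8.97 = 4.114 g/cm^3

4.114


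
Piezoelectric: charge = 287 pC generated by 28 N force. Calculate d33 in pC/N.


d33 = 287 / 28 = 10.3 pC/N

10.3


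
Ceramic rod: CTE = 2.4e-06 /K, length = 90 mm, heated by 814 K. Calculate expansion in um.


dL = 2.4e-06 * 90 * 814 * 1000 = 175.824 um

175.824


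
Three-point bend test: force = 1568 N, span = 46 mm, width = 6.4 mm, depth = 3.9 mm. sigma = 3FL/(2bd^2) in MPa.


sigma = 3*1568*46/(2*6.4*3.9^2) = 1111.4 MPa

1111.4


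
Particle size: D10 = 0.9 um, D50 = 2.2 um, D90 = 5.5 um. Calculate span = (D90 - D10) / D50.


Span = (5.5 - 0.9) / 2.2 = 4.6 / 2.2 = 2.091

2.091


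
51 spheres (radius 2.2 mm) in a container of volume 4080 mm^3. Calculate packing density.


V_sphere = 4/3*pi*2.2^3 = 44.6022 mm^3
Total V = 51*44.6022 = 2274.7122 mm^3
PD = 2274.7122 / 4080 = 0.558

0.558


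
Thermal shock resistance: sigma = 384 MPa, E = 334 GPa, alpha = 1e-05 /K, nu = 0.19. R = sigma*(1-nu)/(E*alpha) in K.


R = 384*(1-0.19)/(334*1000*1e-05) = 93 K

93


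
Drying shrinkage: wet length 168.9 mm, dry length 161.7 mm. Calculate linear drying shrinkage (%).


DS = (168.9 - 161.7) / 168.9 * 100 = 4.26%

4.26


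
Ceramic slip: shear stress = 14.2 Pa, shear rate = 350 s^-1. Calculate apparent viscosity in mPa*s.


eta = tau/gamma * 1000 = 14.2/350 * 1000 = 40.6 mPa*s

40.6


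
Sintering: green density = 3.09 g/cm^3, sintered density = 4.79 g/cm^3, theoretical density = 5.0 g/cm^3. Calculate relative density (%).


Relative = 4.79 / 5.0 * 100 = 95.8%

95.8


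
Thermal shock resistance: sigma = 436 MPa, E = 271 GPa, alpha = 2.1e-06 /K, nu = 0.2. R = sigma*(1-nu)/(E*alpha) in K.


R = 436*(1-0.2)/(271*1000*2.1e-06) = 613 K

613


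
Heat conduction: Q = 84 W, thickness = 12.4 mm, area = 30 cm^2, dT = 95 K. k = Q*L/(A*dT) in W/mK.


k = 84*12.4/1000/(30/10000*95) = 3.65 W/mK

3.65


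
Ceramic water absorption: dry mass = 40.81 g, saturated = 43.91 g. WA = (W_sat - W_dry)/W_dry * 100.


WA = (43.91 - 40.81) / 40.81 * 100 = 7.6%

7.6


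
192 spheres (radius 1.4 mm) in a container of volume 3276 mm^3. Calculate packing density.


V_sphere = 4/3*pi*1.4^3 = 11.494 mm^3
Total V = 192*11.494 = 2206.848 mm^3
PD = 2206.848 / 3276 = 0.674

0.674


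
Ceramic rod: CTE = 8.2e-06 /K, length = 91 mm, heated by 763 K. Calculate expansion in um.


dL = 8.2e-06 * 91 * 763 * 1000 = 569.351 um

569.351


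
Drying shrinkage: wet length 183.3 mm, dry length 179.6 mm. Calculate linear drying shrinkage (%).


DS = (183.3 - 179.6) / 183.3 * 100 = 2.02%

2.02


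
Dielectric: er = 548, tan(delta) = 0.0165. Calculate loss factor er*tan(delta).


Loss = 548 * 0.0165 = 9.042

9.042


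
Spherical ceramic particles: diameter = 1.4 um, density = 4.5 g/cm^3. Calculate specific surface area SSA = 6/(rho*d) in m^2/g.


SSA = 6 / (4.5 * 1.4) = 0.952 m^2/g

0.952


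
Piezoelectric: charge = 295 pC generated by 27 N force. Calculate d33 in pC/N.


d33 = 295 / 27 = 10.9 pC/N

10.9


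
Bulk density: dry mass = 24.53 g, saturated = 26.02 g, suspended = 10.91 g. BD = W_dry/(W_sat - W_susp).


BD = 24.53 / (26.02 - 10.91) = 24.53 / 15.11 = 1.623 g/cm^3

1.623


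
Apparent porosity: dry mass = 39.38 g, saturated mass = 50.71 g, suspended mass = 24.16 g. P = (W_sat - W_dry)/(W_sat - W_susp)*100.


P = (50.71 - 39.38) / (50.71 - 24.16) * 100 = 11.33 / 26.55 * 100 = 42.7%

42.7


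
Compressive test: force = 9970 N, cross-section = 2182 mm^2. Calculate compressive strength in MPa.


CS = 9970 / 2182 = 4.6 MPa

4.6


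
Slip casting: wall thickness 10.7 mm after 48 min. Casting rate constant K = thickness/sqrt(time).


K = 10.7 / sqrt(48) = 10.7 / 6.9282 = 1.544 mm/min^0.5

1.544


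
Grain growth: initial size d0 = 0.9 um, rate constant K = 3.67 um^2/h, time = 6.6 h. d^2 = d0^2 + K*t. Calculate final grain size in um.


d^2 = 0.9^2 + 3.67*6.6 = 25.032
d = sqrt(25.032) = 5.0 um

5.0


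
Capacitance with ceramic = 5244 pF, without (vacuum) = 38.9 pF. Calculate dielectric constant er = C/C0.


er = 5244 / 38.9 = 134.81

134.81


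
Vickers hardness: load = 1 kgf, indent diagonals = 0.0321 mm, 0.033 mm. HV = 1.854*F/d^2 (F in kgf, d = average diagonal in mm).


d_avg = (0.0321+0.033)/2 = 0.03255 mm
HV = 1.854*1/0.03255^2 = 1750

1750


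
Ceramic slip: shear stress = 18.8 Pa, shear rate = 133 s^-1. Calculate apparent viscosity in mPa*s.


eta = tau/gamma * 1000 = 18.8/133 * 1000 = 141.4 mPa*s

141.4


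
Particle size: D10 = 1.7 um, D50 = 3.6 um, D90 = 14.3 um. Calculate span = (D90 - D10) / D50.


Span = (14.3 - 1.7) / 3.6 = 12.6 / 3.6 = 3.5

3.5


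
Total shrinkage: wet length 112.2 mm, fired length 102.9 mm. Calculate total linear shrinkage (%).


TS = (112.2 - 102.9) / 112.2 * 100 = 8.29%

8.29


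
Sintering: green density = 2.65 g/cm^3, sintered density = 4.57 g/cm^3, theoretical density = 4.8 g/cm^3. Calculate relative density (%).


Relative = 4.57 / 4.8 * 100 = 95.2%

95.2


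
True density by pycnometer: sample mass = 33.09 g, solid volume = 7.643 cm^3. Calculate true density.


TD = 33.09 / 7.643 = 4.329 g/cm^3

4.329


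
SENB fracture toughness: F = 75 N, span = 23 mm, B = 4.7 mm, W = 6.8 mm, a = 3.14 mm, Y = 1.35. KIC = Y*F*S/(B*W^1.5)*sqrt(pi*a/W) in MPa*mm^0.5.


KIC = 1.35*75*23/(4.7*6.8^1.5)*sqrt(pi*3.14/6.8) = 33.65

33.65


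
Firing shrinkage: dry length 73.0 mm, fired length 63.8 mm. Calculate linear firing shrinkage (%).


FS = (73.0 - 63.8) / 73.0 * 100 = 12.6%

12.6


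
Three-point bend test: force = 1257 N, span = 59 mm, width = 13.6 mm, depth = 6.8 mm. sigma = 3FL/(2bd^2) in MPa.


sigma = 3*1257*59/(2*13.6*6.8^2) = 176.9 MPa

176.9


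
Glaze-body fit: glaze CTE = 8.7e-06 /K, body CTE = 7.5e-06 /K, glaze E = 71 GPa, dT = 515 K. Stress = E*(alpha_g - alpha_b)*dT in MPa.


Stress = 71*1000*(8.7e-06 - 7.5e-06)*515 = 43.9 MPa

43.9


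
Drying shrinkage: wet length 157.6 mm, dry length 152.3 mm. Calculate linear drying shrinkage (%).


DS = (157.6 - 152.3) / 157.6 * 100 = 3.36%

3.36


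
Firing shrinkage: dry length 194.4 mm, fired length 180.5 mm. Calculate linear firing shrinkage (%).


FS = (194.4 - 180.5) / 194.4 * 100 = 7.15%

7.15


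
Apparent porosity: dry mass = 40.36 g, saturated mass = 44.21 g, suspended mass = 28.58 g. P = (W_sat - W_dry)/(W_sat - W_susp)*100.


P = (44.21 - 40.36) / (44.21 - 28.58) * 100 = 3.85 / 15.63 * 100 = 24.6%

24.6


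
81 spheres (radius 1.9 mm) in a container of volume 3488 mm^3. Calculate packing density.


V_sphere = 4/3*pi*1.9^3 = 28.7309 mm^3
Total V = 81*28.7309 = 2327.2029 mm^3
PD = 2327.2029 / 3488 = 0.667

0.667


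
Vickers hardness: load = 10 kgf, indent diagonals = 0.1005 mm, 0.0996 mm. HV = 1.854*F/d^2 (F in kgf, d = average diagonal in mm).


d_avg = (0.1005+0.0996)/2 = 0.10005 mm
HV = 1.854*10/0.10005^2 = 1852

1852


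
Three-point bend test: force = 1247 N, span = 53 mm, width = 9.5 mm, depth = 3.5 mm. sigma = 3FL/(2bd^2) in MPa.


sigma = 3*1247*53/(2*9.5*3.5^2) = 851.9 MPa

851.9


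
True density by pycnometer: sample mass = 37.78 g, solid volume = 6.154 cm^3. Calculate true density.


TD = 37.78 / 6.154 = 6.139 g/cm^3

6.139


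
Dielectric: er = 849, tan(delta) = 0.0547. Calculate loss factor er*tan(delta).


Loss = 849 * 0.0547 = 46.44

46.44


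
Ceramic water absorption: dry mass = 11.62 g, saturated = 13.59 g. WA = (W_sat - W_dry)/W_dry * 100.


WA = (13.59 - 11.62) / 11.62 * 100 = 16.95%

16.95


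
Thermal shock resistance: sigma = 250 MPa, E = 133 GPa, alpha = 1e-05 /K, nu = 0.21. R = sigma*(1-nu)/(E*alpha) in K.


R = 250*(1-0.21)/(133*1000*1e-05) = 148 K

148


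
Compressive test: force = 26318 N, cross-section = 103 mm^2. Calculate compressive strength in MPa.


CS = 26318 / 103 = 255.5 MPa

255.5


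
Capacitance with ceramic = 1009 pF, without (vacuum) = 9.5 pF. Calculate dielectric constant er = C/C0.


er = 1009 / 9.5 = 106.21

106.21


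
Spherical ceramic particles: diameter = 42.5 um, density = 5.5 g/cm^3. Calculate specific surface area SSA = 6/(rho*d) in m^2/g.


SSA = 6 / (5.5 * 42.5) = 0.026 m^2/g

0.026


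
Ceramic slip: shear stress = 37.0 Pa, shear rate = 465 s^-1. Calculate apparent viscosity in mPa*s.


eta = tau/gamma * 1000 = 37.0/465 * 1000 = 79.6 mPa*s

79.6


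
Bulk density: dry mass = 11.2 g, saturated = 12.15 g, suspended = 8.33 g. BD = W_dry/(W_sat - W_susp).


BD = 11.2 / (12.15 - 8.33) = 11.2 / 3.82 = 2.932 g/cm^3

2.932


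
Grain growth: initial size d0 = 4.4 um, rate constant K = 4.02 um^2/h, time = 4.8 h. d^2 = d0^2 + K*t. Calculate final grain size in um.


d^2 = 4.4^2 + 4.02*4.8 = 38.656
d = sqrt(38.656) = 6.22 um

6.22


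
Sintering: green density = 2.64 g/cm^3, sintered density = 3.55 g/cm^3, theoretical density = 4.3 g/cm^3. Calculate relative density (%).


Relative = 3.55 / 4.3 * 100 = 82.6%

82.6
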